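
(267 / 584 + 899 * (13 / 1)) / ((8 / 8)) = 6825475 / 584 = 11687.46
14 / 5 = 2.80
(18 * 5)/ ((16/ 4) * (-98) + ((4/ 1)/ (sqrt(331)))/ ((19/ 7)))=-358473/ 1561349 - 57 * sqrt(331)/ 21858886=-0.23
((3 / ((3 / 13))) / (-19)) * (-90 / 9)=130 / 19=6.84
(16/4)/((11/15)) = 60/11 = 5.45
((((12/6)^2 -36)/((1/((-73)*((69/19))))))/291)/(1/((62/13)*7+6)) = 27508736/23959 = 1148.16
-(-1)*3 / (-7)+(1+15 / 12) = 51 / 28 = 1.82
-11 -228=-239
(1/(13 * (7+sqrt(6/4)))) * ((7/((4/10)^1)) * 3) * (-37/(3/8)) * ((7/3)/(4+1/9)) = -8232/247+588 * sqrt(6)/247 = -27.50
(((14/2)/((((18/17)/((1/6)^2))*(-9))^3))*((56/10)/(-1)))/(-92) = -240737/22811318392320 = -0.00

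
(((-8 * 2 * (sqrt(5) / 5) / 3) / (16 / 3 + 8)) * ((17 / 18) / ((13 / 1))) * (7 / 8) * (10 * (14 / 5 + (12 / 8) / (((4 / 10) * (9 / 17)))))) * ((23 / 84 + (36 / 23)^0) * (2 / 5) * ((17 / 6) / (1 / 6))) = -18337339 * sqrt(5) / 4212000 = -9.73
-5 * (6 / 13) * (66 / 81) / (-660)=1 / 351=0.00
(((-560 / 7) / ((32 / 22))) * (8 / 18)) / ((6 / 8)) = -880 / 27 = -32.59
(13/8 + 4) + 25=245/8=30.62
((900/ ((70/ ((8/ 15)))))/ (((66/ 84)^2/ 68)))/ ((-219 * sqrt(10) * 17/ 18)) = -16128 * sqrt(10)/ 44165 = -1.15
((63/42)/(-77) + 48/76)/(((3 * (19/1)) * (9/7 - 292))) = -597/16161970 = -0.00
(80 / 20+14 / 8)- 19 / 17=315 / 68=4.63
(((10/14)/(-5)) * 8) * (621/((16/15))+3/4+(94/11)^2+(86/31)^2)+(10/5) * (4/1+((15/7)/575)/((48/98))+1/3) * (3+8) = -744692851613/1123274460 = -662.97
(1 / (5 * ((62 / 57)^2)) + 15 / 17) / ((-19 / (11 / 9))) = -1259621 / 18624180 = -0.07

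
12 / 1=12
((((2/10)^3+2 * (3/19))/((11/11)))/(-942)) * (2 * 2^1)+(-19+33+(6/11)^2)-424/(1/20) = -1145863704848/135353625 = -8465.70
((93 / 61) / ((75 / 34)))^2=1110916 / 2325625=0.48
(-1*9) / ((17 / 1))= -9 / 17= -0.53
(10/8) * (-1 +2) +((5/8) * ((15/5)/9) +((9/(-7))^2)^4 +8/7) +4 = 1946430491/138355224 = 14.07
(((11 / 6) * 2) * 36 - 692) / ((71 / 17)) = -9520 / 71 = -134.08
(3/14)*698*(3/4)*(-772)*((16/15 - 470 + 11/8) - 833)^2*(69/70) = -113201971671456537/784000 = -144390269989.10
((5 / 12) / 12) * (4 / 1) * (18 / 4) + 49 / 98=9 / 8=1.12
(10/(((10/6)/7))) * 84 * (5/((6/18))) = 52920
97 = 97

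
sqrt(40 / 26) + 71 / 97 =1.97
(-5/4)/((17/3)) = -15/68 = -0.22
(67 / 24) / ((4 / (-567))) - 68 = -14839 / 32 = -463.72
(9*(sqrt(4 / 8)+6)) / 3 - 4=16.12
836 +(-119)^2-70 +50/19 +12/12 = 283682/19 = 14930.63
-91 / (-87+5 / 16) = 1456 / 1387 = 1.05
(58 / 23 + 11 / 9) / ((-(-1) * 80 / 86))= 6665 / 1656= 4.02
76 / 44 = 19 / 11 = 1.73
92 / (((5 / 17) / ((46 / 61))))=235.88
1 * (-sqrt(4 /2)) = -sqrt(2) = -1.41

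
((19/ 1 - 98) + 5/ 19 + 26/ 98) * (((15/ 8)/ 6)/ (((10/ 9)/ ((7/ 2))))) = -657513/ 8512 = -77.25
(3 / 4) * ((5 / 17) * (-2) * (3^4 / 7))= -1215 / 238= -5.11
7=7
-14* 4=-56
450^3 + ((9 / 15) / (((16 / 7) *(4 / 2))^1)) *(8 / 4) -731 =7289941541 / 80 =91124269.26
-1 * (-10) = 10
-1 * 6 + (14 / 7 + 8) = 4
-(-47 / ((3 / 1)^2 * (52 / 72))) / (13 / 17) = 1598 / 169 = 9.46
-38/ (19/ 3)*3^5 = -1458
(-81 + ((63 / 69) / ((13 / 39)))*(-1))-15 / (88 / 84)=-49617 / 506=-98.06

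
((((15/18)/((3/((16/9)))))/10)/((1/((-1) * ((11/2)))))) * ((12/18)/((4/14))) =-154/243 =-0.63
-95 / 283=-0.34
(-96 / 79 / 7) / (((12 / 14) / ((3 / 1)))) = -48 / 79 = -0.61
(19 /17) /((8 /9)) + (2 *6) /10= 1671 /680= 2.46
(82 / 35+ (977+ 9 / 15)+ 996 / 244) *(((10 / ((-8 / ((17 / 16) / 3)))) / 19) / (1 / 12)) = -35715181 / 129808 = -275.14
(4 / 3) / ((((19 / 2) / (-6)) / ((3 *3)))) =-144 / 19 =-7.58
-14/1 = -14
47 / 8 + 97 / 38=1281 / 152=8.43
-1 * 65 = -65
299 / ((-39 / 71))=-1633 / 3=-544.33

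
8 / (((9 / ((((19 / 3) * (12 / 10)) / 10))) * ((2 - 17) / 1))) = -152 / 3375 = -0.05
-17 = -17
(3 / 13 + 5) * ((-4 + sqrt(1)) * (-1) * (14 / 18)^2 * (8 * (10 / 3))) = 266560 / 1053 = 253.14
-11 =-11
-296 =-296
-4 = -4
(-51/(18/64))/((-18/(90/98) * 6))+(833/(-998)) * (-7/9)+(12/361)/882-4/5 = 368389181/264804330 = 1.39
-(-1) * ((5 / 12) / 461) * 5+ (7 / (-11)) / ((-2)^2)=-4703 / 30426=-0.15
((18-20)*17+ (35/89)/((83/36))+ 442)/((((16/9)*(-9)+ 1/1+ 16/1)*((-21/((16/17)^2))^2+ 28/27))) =5335234117632/7359812552785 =0.72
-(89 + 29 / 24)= -2165 / 24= -90.21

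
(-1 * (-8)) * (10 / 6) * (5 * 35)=7000 / 3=2333.33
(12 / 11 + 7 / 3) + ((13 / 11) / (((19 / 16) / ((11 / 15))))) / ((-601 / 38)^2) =68084151 / 19866055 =3.43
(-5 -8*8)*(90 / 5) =-1242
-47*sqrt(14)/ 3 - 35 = -93.62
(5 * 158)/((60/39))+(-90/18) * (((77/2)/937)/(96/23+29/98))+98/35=389886407/755222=516.25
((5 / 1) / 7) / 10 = 1 / 14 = 0.07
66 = 66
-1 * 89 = -89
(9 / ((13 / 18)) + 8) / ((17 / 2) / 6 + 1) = 3192 / 377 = 8.47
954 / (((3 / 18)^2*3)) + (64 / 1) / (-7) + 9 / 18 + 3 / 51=2722581 / 238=11439.42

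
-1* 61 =-61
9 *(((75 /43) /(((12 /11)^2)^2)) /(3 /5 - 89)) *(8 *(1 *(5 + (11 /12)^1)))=-129938875 /21894912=-5.93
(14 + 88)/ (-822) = -17/ 137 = -0.12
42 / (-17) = -42 / 17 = -2.47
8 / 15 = 0.53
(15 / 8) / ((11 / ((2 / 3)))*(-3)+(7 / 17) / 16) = -510 / 13457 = -0.04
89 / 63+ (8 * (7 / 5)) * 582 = 2053741 / 315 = 6519.81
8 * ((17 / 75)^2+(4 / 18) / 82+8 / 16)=4.43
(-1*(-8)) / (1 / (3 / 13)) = 24 / 13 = 1.85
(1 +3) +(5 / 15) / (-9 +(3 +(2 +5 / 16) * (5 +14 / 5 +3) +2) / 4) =2732 / 723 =3.78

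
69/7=9.86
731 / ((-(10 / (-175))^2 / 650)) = -291029375 / 2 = -145514687.50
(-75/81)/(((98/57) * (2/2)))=-475/882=-0.54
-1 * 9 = -9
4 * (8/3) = 32/3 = 10.67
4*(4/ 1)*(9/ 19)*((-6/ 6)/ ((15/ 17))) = -816/ 95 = -8.59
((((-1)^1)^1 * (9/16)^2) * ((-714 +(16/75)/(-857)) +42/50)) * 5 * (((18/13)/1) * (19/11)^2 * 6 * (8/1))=219331623825/980408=223714.64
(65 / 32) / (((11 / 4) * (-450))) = -0.00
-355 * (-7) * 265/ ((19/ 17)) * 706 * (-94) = -39102105405.26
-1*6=-6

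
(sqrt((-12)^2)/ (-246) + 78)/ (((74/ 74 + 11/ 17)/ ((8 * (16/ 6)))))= 869312/ 861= 1009.65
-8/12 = -2/3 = -0.67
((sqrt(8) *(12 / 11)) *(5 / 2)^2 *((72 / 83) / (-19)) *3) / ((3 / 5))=-4.40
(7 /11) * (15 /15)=7 /11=0.64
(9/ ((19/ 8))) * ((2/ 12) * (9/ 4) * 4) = 108/ 19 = 5.68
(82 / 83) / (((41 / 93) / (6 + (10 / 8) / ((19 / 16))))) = 24924 / 1577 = 15.80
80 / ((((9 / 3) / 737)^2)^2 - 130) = -23602605004880 / 38354233132849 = -0.62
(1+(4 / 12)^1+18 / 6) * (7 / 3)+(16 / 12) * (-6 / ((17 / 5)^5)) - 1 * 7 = 39530996 / 12778713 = 3.09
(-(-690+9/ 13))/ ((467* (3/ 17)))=50779/ 6071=8.36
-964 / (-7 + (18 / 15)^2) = 24100 / 139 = 173.38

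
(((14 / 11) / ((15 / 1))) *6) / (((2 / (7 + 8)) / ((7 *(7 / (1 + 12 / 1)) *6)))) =12348 / 143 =86.35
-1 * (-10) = 10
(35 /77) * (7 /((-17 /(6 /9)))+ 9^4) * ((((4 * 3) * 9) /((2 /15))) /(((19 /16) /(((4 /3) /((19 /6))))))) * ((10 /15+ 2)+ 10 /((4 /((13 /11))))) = 3575102025600 /742577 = 4814452.95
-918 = -918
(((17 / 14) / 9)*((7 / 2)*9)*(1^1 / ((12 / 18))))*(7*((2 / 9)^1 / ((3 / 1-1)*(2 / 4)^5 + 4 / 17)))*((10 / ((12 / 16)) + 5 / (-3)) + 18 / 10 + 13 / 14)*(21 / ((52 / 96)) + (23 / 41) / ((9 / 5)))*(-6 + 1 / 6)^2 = 40126951800565 / 62946234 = 637479.79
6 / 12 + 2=5 / 2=2.50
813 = 813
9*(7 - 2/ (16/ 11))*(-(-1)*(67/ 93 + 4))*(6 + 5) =651915/ 248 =2628.69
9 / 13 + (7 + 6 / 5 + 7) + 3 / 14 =16.11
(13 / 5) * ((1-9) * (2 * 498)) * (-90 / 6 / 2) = 155376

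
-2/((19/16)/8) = -256/19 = -13.47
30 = 30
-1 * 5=-5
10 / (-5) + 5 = 3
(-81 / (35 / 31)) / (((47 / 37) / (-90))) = 5083.06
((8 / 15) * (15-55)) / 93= -64 / 279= -0.23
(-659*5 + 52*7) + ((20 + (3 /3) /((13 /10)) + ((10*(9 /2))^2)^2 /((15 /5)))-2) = 17731516 /13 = 1363962.77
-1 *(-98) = 98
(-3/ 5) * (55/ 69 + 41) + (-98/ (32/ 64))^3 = -865899524/ 115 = -7529561.08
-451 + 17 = -434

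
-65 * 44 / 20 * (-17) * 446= 1084226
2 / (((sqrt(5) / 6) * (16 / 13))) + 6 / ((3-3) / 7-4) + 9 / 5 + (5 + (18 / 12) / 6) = 39 * sqrt(5) / 20 + 111 / 20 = 9.91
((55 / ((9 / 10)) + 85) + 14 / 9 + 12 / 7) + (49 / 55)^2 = 9539846 / 63525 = 150.17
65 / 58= 1.12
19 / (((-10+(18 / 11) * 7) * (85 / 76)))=11.68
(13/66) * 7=91/66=1.38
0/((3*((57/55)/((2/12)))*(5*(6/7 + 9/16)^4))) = 0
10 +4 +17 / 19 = 283 / 19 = 14.89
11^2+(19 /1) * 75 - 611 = 935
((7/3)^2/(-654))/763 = -7/641574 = -0.00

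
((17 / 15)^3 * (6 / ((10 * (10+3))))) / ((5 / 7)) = 0.09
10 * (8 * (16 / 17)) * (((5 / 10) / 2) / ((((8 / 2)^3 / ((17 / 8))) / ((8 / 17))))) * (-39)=-195 / 17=-11.47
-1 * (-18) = 18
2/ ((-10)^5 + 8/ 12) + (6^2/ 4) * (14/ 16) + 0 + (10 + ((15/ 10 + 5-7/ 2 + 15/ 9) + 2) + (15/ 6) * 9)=169348799/ 3599976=47.04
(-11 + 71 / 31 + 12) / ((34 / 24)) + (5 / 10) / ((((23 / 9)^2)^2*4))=161391807 / 69400568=2.33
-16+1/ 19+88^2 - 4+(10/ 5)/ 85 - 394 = 11838073/ 1615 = 7330.08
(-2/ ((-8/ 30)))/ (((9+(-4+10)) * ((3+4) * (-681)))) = -1/ 9534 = -0.00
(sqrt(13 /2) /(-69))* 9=-3* sqrt(26) /46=-0.33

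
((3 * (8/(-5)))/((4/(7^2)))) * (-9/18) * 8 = 1176/5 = 235.20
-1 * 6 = -6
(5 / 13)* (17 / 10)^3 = 4913 / 2600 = 1.89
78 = 78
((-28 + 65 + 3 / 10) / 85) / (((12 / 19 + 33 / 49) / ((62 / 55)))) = 10765153 / 28400625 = 0.38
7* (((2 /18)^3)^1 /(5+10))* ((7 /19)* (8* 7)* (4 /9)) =0.01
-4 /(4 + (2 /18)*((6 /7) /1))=-42 /43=-0.98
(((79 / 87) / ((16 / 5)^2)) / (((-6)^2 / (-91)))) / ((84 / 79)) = -2028325 / 9621504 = -0.21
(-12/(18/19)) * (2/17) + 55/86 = -3731/4386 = -0.85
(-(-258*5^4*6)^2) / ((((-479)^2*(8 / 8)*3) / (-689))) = 214980918750000 / 229441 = 936976908.01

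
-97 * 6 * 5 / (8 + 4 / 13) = -6305 / 18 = -350.28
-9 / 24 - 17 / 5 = -151 / 40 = -3.78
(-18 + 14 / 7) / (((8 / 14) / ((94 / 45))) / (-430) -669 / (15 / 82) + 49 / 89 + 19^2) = 100726640 / 20747484913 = 0.00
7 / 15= 0.47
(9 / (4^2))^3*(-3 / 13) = -2187 / 53248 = -0.04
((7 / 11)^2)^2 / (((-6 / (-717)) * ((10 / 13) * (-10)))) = -7459907 / 2928200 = -2.55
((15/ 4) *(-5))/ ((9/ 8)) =-50/ 3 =-16.67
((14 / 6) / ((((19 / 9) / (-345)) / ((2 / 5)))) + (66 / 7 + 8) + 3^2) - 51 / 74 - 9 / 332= -207185231 / 1633772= -126.81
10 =10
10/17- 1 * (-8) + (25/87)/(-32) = 406039/47328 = 8.58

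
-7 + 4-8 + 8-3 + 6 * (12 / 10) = 6 / 5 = 1.20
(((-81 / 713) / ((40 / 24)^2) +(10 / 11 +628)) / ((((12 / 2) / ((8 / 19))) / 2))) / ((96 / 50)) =41101777 / 894102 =45.97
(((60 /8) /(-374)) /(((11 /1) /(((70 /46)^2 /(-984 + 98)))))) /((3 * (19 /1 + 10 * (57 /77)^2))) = 300125 /4625816678072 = 0.00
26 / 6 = 13 / 3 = 4.33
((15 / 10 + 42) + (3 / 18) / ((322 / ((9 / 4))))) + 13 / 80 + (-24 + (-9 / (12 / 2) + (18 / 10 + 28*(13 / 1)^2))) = 15301323 / 3220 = 4751.96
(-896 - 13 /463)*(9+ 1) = -4148610 /463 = -8960.28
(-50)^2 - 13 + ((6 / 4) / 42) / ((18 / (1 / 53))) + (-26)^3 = -403057367 / 26712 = -15089.00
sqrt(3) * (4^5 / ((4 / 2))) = 512 * sqrt(3) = 886.81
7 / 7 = 1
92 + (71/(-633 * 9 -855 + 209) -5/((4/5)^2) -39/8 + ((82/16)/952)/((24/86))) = 45982106981/579699456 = 79.32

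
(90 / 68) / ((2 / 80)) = 900 / 17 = 52.94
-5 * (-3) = 15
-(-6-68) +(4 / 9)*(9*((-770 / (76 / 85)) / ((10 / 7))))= -44409 / 19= -2337.32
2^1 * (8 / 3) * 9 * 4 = 192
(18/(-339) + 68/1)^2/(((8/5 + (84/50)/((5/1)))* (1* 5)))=6090050/12769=476.94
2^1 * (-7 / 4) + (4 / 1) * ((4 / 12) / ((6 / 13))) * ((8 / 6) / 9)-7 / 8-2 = -11561 / 1944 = -5.95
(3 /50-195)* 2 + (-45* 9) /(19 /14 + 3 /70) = -118854 /175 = -679.17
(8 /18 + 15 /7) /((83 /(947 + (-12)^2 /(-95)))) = 14640823 /496755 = 29.47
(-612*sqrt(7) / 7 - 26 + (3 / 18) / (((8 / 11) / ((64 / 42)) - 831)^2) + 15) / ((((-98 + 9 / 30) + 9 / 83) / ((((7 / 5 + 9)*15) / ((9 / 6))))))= 258.23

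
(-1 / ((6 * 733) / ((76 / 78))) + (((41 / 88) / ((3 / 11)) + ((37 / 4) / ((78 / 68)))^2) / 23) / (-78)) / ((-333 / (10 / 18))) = 2993957605 / 47954830174992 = 0.00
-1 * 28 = -28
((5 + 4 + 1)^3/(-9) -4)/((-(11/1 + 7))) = 518/81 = 6.40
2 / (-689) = -2 / 689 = -0.00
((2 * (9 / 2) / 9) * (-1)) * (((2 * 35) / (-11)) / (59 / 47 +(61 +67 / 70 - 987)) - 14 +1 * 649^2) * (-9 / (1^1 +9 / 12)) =168972836174124 / 78007699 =2166104.61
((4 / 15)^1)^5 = 1024 / 759375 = 0.00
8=8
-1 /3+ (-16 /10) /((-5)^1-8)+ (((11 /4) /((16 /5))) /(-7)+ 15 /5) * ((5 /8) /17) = -1241273 /11880960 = -0.10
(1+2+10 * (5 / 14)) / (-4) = -23 / 14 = -1.64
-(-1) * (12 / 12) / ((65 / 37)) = 37 / 65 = 0.57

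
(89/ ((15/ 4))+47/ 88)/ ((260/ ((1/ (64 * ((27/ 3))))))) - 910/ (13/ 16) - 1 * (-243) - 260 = -224765766367/ 197683200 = -1137.00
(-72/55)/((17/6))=-432/935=-0.46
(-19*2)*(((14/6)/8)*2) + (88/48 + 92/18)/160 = -12743/576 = -22.12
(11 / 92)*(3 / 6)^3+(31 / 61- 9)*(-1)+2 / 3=1235549 / 134688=9.17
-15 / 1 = -15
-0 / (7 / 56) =0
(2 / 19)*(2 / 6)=2 / 57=0.04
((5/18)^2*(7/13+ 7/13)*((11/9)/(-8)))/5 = -385/151632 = -0.00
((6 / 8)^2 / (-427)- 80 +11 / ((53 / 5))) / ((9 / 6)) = -9530799 / 181048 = -52.64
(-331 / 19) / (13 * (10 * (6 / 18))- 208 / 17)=-16881 / 30134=-0.56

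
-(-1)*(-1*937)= -937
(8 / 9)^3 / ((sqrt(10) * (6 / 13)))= 1664 * sqrt(10) / 10935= 0.48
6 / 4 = 3 / 2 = 1.50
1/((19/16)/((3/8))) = 6/19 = 0.32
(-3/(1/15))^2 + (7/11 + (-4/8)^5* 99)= 711935/352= 2022.54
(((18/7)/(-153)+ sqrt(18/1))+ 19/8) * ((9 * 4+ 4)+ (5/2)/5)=181845/1904+ 243 * sqrt(2)/2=267.33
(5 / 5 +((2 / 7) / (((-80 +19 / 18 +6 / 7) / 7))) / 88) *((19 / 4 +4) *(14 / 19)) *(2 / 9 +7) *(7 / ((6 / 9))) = 24122632625 / 49352424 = 488.78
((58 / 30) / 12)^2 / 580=29 / 648000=0.00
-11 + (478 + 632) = 1099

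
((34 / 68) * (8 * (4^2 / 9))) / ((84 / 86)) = 1376 / 189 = 7.28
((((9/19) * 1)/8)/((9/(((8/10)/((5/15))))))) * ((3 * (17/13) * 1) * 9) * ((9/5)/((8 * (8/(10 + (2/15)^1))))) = 0.16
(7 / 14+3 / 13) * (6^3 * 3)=6156 / 13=473.54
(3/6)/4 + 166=1329/8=166.12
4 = 4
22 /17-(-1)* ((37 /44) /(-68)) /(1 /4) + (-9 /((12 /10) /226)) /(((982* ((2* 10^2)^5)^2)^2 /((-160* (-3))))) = 2941863998259199999999999999999999999999999999809821 /2363602868633600000000000000000000000000000000000000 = 1.24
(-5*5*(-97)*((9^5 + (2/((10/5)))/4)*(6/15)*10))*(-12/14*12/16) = -5154999525/14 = -368214251.79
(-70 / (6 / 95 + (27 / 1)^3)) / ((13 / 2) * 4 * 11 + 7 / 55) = -365750 / 29426474667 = -0.00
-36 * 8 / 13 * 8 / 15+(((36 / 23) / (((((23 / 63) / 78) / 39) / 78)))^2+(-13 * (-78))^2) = 18823809254315223012 / 18189665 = 1034862888036.43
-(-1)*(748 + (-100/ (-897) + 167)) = 820855/ 897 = 915.11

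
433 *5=2165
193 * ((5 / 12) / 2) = 965 / 24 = 40.21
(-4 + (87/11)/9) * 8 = -824/33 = -24.97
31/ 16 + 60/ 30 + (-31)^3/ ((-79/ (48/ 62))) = 374001/ 1264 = 295.89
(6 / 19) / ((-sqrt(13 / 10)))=-6 * sqrt(130) / 247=-0.28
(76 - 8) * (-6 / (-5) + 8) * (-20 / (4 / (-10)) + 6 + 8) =200192 / 5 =40038.40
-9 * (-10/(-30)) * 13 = -39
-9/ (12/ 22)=-33/ 2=-16.50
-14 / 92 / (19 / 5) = -35 / 874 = -0.04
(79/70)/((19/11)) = 869/1330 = 0.65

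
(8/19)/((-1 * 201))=-8/3819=-0.00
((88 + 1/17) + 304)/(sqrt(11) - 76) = -101308/19601 - 1333 * sqrt(11)/19601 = -5.39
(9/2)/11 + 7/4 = 95/44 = 2.16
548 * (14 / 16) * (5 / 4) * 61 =292495 / 8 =36561.88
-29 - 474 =-503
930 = 930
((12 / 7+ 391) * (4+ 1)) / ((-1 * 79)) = -13745 / 553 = -24.86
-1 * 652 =-652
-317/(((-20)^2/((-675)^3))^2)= -47973552739453125/256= -187396690388488.77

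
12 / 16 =3 / 4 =0.75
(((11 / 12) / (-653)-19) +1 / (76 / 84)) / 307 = -2664449 / 45707388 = -0.06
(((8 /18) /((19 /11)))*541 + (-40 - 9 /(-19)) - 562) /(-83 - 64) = 79057 /25137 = 3.15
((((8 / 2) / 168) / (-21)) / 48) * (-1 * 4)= 1 / 10584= 0.00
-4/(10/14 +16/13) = -364/177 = -2.06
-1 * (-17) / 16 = 17 / 16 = 1.06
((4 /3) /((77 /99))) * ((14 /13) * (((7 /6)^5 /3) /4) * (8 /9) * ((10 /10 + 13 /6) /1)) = 319333 /341172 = 0.94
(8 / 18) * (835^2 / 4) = 697225 / 9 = 77469.44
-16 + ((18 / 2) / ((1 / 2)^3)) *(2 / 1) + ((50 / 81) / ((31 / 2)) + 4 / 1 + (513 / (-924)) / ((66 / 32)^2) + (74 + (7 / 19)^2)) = 206.05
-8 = -8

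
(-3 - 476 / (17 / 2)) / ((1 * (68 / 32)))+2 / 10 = -2343 / 85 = -27.56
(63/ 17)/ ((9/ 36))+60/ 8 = 759/ 34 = 22.32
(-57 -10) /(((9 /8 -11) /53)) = 28408 /79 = 359.59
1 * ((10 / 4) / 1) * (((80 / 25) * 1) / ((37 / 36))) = 288 / 37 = 7.78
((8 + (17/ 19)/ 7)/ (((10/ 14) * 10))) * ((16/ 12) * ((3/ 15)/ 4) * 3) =1081/ 4750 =0.23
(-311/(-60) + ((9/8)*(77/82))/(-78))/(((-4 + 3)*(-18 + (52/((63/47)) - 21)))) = 27775419/1108640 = 25.05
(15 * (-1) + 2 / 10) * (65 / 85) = -962 / 85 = -11.32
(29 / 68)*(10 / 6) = 145 / 204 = 0.71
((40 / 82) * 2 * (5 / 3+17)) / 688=140 / 5289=0.03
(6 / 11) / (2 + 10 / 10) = 2 / 11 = 0.18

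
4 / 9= 0.44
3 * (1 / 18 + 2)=37 / 6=6.17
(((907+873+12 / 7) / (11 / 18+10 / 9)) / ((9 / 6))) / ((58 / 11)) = 823152 / 6293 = 130.80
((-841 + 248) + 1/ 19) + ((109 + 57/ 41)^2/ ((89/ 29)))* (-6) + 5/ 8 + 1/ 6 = -1665734003551/ 68221704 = -24416.48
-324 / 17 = -19.06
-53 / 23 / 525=-53 / 12075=-0.00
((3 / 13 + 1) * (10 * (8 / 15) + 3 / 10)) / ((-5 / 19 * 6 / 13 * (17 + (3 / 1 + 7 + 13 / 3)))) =-6422 / 3525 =-1.82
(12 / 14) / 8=3 / 28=0.11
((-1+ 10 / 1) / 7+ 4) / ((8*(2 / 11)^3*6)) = 49247 / 2688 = 18.32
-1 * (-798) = 798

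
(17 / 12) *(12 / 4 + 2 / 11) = 595 / 132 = 4.51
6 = 6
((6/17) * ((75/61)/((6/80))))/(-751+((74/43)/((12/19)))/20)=-0.01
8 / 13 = 0.62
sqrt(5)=2.24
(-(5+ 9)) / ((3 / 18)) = -84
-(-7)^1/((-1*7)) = -1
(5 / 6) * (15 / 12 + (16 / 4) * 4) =115 / 8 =14.38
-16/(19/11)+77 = 1287/19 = 67.74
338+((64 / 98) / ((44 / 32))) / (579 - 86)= 89815982 / 265727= 338.00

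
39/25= 1.56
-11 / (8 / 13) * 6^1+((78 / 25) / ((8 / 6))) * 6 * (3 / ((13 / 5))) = -1821 / 20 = -91.05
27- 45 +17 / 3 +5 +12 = 14 / 3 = 4.67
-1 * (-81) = 81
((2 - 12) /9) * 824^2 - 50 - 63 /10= -67902667 /90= -754474.08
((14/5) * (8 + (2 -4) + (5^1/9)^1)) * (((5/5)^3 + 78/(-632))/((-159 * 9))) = -114401/10174410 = -0.01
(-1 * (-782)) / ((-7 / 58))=-45356 / 7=-6479.43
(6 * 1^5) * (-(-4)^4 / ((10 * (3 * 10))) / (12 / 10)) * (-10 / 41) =128 / 123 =1.04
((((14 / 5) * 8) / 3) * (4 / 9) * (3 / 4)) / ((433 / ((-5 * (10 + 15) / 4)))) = -700 / 3897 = -0.18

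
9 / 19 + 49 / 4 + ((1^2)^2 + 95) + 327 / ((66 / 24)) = 190301 / 836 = 227.63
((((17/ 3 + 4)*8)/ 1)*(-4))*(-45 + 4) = 38048/ 3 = 12682.67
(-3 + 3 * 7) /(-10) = -9 /5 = -1.80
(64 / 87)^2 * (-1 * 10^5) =-409600000 / 7569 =-54115.47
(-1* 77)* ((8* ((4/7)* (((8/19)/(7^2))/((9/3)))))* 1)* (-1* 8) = 22528/2793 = 8.07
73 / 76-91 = -6843 / 76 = -90.04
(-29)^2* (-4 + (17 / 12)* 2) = -5887 / 6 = -981.17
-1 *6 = -6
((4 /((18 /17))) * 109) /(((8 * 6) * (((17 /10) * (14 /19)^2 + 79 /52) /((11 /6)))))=4387955 /681372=6.44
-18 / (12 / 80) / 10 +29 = 17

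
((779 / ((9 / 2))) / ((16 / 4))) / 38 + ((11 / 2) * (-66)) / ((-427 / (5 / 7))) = 187889 / 107604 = 1.75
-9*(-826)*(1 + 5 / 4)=33453 / 2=16726.50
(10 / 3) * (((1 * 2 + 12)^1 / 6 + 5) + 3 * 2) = 400 / 9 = 44.44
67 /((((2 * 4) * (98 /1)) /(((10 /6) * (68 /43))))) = 0.23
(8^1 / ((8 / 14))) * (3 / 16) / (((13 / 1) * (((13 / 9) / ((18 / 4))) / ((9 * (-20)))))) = -76545 / 676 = -113.23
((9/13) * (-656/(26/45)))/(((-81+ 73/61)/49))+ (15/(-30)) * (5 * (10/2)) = 193387555/411346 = 470.13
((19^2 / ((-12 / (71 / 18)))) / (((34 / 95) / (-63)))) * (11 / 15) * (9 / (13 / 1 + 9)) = 3408923 / 544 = 6266.40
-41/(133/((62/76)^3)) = -1221431/7297976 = -0.17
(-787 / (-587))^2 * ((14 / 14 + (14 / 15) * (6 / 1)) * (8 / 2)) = 81756708 / 1722845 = 47.45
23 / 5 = 4.60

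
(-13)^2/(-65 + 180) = 169/115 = 1.47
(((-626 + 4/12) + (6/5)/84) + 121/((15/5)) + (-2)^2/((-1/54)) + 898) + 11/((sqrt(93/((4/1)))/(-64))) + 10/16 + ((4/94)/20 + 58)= 9.31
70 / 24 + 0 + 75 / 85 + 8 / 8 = 979 / 204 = 4.80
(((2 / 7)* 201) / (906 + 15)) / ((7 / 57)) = 7638 / 15043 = 0.51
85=85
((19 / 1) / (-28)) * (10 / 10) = -0.68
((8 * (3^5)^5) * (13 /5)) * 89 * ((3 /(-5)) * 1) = -23527510107013224 /25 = -941100404280528.96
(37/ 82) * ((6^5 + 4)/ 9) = 143930/ 369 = 390.05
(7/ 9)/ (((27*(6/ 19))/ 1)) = 133/ 1458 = 0.09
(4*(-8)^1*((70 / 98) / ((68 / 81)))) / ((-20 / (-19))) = -3078 / 119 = -25.87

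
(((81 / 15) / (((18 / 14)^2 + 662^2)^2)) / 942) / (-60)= -7203 / 14479615923429386600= -0.00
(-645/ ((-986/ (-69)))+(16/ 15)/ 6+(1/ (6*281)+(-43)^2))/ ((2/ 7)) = 39362285774/ 6233985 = 6314.15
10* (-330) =-3300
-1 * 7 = -7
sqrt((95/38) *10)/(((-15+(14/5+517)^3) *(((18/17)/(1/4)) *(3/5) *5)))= 10625/3792036799584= 0.00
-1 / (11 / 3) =-3 / 11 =-0.27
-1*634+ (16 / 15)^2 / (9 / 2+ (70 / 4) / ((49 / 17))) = -5277154 / 8325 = -633.89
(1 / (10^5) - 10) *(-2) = 999999 / 50000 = 20.00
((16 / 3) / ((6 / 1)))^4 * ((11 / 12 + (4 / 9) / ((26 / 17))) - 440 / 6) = -34565120 / 767637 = -45.03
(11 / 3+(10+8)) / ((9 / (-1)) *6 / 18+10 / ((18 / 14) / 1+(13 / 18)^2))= 266435 / 31149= 8.55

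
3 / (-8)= -3 / 8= -0.38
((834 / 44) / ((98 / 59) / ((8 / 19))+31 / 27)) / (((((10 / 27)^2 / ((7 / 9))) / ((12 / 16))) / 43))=48587505183 / 71396600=680.53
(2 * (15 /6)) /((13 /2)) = 10 /13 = 0.77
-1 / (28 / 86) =-43 / 14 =-3.07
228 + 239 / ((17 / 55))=17021 / 17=1001.24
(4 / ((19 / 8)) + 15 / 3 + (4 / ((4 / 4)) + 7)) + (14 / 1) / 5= 1946 / 95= 20.48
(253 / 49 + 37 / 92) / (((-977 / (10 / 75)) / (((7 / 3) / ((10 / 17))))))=-142171 / 47189100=-0.00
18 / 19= 0.95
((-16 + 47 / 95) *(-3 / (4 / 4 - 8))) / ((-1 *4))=4419 / 2660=1.66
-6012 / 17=-353.65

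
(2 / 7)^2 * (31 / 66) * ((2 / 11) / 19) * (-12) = -0.00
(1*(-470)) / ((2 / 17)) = -3995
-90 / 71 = -1.27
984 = 984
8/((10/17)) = 13.60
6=6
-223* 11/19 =-2453/19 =-129.11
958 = 958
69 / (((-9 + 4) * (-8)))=69 / 40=1.72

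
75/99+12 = 421/33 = 12.76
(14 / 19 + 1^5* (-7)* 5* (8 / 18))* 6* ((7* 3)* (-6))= 11202.95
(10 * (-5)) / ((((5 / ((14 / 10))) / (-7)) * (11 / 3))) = 294 / 11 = 26.73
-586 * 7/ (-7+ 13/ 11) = 22561/ 32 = 705.03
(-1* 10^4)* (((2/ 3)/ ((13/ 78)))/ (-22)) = 20000/ 11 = 1818.18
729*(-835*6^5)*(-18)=85200621120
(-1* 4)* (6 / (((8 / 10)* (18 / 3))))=-5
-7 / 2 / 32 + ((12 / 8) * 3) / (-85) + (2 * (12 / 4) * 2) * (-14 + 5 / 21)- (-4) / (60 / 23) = -3741859 / 22848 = -163.77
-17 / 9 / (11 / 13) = -221 / 99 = -2.23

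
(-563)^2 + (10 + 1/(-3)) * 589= 322662.67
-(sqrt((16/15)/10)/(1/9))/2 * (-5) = 3 * sqrt(6) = 7.35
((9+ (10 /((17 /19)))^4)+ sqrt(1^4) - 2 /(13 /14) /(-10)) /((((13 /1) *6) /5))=14127351324 /14115049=1000.87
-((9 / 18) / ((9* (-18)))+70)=-22679 / 324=-70.00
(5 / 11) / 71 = 5 / 781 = 0.01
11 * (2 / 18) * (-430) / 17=-4730 / 153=-30.92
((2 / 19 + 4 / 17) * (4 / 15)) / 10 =0.01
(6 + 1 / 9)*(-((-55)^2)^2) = -503284375 / 9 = -55920486.11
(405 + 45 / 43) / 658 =8730 / 14147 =0.62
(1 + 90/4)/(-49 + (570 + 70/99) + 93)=4653/121712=0.04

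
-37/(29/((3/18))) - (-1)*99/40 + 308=1079713/3480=310.26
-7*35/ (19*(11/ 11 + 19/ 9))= -315/ 76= -4.14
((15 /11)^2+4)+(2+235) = 29386 /121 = 242.86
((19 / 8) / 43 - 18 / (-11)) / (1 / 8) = 6401 / 473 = 13.53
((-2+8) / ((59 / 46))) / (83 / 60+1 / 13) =215280 / 67201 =3.20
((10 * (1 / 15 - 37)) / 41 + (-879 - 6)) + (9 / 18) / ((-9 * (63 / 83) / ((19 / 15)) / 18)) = -34703002 / 38745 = -895.68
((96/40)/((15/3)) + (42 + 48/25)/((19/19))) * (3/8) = 333/20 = 16.65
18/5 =3.60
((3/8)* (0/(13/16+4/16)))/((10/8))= 0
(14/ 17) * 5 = 70/ 17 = 4.12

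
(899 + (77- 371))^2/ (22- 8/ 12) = 1098075/ 64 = 17157.42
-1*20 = -20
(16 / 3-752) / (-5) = 448 / 3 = 149.33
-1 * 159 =-159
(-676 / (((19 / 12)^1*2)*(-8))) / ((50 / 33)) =16731 / 950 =17.61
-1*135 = -135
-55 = -55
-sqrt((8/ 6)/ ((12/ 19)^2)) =-19 * sqrt(3)/ 18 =-1.83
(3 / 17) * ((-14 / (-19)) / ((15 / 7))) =98 / 1615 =0.06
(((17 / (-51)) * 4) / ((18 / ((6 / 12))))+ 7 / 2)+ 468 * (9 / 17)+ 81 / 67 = 252.44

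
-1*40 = -40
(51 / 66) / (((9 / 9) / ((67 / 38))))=1139 / 836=1.36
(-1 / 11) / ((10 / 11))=-1 / 10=-0.10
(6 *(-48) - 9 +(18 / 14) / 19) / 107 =-39492 / 14231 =-2.78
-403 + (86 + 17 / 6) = -1885 / 6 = -314.17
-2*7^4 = -4802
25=25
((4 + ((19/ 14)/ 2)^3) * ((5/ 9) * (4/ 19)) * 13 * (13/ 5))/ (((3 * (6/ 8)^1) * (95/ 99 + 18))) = 175985953/ 440366724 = 0.40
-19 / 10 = -1.90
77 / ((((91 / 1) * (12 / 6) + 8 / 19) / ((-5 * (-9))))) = 65835 / 3466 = 18.99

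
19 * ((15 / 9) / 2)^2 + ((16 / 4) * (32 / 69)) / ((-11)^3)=14539639 / 1102068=13.19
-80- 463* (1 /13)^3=-176223 /2197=-80.21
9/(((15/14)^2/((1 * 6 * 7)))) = 8232/25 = 329.28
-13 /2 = -6.50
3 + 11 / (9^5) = 177158 / 59049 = 3.00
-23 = -23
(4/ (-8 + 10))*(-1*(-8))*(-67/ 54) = -536/ 27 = -19.85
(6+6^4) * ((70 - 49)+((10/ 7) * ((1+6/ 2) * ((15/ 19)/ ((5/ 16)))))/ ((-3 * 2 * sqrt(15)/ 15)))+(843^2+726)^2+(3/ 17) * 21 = 8602925105502/ 17 - 59520 * sqrt(15)/ 19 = 506054405838.08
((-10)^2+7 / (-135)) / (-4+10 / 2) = 13493 / 135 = 99.95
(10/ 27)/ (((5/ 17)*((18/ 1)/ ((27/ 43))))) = 17/ 387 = 0.04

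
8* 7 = 56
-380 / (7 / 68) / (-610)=2584 / 427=6.05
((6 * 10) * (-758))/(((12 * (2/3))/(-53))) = 301305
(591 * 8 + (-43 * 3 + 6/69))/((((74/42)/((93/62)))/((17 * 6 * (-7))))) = -2379075489/851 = -2795623.37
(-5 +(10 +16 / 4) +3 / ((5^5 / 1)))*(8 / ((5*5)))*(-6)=-1350144 / 78125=-17.28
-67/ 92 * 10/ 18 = -335/ 828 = -0.40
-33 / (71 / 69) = -2277 / 71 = -32.07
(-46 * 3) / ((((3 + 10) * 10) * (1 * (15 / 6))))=-138 / 325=-0.42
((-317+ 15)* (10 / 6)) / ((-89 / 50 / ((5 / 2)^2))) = 1767.32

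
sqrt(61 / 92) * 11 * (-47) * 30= -7755 * sqrt(1403) / 23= -12629.40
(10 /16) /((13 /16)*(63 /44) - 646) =-88 /90793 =-0.00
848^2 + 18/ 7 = 5033746/ 7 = 719106.57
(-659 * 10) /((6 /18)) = -19770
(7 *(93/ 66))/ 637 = 31/ 2002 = 0.02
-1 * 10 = -10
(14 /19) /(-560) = -1 /760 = -0.00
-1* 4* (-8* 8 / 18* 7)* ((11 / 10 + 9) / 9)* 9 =45248 / 45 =1005.51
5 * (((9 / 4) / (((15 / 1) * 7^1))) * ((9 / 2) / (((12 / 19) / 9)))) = 1539 / 224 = 6.87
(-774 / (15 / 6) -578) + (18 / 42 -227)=-38996 / 35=-1114.17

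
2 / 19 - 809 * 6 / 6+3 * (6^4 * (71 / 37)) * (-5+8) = 15166083 / 703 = 21573.38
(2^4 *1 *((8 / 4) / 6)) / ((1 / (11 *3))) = 176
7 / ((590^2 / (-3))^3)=-189 / 42180533641000000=-0.00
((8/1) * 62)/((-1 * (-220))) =124/55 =2.25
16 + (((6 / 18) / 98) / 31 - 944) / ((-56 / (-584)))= -627043127 / 63798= -9828.57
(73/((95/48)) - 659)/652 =-59101/61940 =-0.95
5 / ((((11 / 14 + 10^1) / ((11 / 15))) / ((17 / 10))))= 1309 / 2265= 0.58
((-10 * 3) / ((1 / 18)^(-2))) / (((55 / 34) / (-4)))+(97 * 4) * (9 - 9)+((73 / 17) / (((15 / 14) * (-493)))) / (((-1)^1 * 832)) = 1185459229 / 5177446560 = 0.23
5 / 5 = 1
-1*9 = -9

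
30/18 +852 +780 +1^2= 4904/3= 1634.67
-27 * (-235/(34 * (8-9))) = -6345/34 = -186.62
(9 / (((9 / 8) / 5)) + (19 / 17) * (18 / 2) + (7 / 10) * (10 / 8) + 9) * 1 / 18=2717 / 816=3.33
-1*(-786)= 786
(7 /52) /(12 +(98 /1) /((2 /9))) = 7 /23556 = 0.00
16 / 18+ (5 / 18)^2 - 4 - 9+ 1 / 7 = -26969 / 2268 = -11.89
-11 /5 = -2.20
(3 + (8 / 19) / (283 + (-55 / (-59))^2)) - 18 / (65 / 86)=-6350127629 / 305090695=-20.81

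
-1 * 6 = -6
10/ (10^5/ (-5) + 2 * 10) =-1/ 1998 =-0.00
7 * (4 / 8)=7 / 2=3.50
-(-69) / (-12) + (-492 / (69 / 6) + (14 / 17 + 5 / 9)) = -663733 / 14076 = -47.15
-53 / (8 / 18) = -477 / 4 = -119.25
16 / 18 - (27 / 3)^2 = -721 / 9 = -80.11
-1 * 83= -83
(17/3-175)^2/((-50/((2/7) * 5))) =-819.25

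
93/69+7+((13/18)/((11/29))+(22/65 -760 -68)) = -241961437/296010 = -817.41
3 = 3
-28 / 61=-0.46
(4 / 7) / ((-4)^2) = 1 / 28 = 0.04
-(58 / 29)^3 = -8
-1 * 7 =-7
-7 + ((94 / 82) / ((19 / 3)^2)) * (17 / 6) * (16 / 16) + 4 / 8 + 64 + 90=2184346 / 14801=147.58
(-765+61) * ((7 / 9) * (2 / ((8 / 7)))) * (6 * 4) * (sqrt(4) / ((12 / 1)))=-34496 / 9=-3832.89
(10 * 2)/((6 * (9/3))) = 10/9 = 1.11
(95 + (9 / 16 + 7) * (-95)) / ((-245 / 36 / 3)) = 7695 / 28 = 274.82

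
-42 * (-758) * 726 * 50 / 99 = 11673200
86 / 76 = 43 / 38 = 1.13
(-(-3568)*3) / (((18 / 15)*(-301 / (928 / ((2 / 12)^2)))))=-297999360 / 301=-990031.10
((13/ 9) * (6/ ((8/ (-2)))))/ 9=-13/ 54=-0.24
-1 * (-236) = 236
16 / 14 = 1.14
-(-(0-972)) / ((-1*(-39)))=-324 / 13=-24.92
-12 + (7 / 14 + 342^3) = 80003353 / 2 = 40001676.50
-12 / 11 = -1.09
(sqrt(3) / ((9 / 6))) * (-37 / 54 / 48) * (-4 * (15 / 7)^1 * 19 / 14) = 3515 * sqrt(3) / 31752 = 0.19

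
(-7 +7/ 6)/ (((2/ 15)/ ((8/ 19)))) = -350/ 19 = -18.42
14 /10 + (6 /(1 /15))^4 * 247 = 81028350007 /5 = 16205670001.40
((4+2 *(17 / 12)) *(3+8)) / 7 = 451 / 42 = 10.74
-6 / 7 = -0.86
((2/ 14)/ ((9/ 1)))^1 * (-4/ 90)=-2/ 2835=-0.00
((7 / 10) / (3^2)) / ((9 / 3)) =7 / 270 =0.03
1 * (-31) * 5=-155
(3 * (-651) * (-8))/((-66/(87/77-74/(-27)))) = -997828/1089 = -916.28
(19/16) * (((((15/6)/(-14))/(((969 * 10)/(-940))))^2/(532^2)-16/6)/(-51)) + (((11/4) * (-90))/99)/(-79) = 16565399986676201/176721967953828864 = 0.09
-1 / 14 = -0.07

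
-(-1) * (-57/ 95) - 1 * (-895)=4472/ 5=894.40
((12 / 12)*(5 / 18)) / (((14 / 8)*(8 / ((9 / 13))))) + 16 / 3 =5839 / 1092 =5.35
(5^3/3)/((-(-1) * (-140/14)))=-4.17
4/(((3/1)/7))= 28/3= 9.33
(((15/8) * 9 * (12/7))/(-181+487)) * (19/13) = 855/6188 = 0.14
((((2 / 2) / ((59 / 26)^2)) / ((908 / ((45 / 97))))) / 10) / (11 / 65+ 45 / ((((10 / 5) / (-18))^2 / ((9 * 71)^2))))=98865 / 14830104663400972208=0.00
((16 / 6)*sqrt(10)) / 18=4*sqrt(10) / 27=0.47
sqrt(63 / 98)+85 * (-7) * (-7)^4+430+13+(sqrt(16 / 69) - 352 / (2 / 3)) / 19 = -27135416 / 19+4 * sqrt(69) / 1311+3 * sqrt(14) / 14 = -1428178.96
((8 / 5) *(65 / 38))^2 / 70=1352 / 12635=0.11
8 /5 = 1.60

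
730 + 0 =730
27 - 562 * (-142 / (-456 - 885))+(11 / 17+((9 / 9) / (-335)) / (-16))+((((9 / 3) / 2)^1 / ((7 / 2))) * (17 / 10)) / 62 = -168914301083 / 5303129328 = -31.85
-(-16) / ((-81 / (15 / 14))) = -40 / 189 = -0.21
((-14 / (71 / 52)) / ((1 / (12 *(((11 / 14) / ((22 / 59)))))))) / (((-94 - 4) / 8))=73632 / 3479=21.16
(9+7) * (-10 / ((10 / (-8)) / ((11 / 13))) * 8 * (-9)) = -101376 / 13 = -7798.15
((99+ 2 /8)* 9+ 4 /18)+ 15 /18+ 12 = 906.31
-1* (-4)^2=-16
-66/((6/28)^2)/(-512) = 539/192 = 2.81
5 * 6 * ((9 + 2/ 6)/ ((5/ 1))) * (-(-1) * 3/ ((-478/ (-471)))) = 39564/ 239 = 165.54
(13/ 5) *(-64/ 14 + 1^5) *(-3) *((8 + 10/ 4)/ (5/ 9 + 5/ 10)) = 5265/ 19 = 277.11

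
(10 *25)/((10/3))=75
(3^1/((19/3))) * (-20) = -180/19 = -9.47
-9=-9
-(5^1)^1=-5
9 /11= 0.82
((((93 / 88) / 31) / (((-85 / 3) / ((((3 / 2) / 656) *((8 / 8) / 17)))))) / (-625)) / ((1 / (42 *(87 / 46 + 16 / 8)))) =0.00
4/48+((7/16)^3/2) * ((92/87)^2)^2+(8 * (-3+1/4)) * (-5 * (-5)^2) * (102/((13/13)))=514233143494159/1833272352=280500.14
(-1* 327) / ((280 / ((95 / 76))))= -327 / 224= -1.46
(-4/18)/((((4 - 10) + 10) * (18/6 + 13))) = -1/288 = -0.00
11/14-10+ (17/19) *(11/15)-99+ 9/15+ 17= -358933/3990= -89.96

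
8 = 8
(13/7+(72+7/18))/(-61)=-9355/7686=-1.22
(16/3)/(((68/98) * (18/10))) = 1960/459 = 4.27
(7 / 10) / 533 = 0.00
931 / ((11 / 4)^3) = 59584 / 1331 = 44.77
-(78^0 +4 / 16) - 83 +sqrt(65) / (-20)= -337 / 4 - sqrt(65) / 20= -84.65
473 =473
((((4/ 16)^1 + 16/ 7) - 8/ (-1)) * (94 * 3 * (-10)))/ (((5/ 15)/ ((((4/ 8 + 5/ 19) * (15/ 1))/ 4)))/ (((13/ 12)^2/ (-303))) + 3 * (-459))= 36144875/ 1711787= 21.12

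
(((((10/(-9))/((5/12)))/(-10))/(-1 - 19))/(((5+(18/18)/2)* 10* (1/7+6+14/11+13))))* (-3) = 7/196500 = 0.00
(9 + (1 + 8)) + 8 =26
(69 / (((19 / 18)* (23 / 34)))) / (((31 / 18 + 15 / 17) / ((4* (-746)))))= -1676458944 / 15143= -110708.51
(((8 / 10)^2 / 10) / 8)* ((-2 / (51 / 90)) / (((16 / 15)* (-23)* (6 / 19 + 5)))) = 171 / 789820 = 0.00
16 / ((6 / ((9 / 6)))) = 4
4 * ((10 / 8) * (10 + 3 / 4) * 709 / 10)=30487 / 8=3810.88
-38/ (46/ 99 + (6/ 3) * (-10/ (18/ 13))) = 1881/ 692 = 2.72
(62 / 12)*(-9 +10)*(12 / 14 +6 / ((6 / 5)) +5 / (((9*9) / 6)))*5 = 182435 / 1134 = 160.88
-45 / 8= -5.62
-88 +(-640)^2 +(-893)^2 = 1206961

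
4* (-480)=-1920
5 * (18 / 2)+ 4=49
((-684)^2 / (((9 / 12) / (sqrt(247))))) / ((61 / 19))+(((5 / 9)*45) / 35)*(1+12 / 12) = 10 / 7+11852352*sqrt(247) / 61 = 3053679.02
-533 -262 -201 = -996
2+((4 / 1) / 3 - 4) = -2 / 3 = -0.67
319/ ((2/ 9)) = 2871/ 2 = 1435.50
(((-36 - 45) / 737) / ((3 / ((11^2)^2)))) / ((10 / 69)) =-3700.97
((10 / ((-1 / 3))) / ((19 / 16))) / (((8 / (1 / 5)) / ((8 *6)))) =-576 / 19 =-30.32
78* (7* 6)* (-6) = -19656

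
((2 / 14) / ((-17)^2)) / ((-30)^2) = 0.00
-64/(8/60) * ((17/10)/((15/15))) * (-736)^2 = -442023936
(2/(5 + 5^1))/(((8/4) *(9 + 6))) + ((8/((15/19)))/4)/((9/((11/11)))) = 389/1350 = 0.29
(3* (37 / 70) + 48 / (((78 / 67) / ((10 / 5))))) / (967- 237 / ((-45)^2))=10325205 / 118781572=0.09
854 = 854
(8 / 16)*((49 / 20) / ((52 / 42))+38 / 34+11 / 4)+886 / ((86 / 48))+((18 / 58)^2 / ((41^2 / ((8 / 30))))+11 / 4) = 500.18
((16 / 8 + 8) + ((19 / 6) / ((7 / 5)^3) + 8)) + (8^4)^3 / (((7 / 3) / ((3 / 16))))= 11364483504635 / 2058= 5522100828.30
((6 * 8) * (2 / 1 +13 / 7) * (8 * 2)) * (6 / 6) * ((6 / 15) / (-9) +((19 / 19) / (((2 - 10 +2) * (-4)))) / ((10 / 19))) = 720 / 7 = 102.86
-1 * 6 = -6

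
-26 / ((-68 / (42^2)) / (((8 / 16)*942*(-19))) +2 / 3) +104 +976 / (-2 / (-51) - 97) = 714718045462 / 13010408735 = 54.93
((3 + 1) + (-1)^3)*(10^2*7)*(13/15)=1820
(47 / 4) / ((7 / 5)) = 235 / 28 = 8.39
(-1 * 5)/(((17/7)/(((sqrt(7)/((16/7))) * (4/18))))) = -0.53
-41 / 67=-0.61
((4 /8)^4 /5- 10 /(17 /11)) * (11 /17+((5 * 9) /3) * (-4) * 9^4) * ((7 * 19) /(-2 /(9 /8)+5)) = 104935080.78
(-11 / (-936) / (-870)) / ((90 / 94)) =-517 / 36644400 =-0.00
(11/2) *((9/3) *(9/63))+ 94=1349/14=96.36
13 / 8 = 1.62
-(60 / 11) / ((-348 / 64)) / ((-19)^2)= 320 / 115159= 0.00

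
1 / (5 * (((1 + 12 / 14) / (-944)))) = -6608 / 65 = -101.66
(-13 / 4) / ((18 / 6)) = -13 / 12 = -1.08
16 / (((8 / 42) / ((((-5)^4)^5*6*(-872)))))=-41912841796875000000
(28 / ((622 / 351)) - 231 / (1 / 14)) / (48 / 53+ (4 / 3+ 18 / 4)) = -318273480 / 666473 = -477.55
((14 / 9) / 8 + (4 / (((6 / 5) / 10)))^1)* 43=1441.69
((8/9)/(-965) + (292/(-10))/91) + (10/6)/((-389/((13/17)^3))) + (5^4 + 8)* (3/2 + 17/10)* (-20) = -12238402449462355/302090853519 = -40512.32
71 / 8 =8.88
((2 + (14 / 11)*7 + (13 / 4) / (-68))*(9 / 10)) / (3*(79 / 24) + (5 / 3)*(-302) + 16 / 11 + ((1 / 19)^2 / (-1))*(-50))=-316748259 / 15938087860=-0.02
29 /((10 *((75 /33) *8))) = 319 /2000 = 0.16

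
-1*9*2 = -18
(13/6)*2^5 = 208/3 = 69.33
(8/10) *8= 32/5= 6.40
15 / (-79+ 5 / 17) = -0.19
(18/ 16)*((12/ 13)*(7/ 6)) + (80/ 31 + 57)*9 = 866349/ 1612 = 537.44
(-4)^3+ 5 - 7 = -66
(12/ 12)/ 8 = 1/ 8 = 0.12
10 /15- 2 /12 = 1 /2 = 0.50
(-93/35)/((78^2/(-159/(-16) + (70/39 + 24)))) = -691207/44291520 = -0.02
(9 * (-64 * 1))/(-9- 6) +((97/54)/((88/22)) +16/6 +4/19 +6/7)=6116681/143640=42.58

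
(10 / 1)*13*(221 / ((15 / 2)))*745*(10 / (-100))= -285384.67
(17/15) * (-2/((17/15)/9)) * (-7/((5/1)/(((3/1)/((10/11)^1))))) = 2079/25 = 83.16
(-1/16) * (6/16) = -3/128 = -0.02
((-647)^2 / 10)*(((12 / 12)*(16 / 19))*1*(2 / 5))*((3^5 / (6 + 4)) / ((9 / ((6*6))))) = 1370569.93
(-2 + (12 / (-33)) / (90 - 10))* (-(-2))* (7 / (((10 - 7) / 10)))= -1029 / 11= -93.55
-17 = -17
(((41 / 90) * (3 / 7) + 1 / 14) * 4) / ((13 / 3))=16 / 65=0.25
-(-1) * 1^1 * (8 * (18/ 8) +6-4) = 20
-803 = -803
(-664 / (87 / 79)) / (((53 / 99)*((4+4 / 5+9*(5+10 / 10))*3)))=-1442540 / 225939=-6.38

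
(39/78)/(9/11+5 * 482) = 11/53038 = 0.00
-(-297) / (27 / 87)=957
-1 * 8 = -8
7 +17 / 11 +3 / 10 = 973 / 110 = 8.85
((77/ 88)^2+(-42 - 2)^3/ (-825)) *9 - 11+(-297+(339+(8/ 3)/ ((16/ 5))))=4646419/ 4800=968.00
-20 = -20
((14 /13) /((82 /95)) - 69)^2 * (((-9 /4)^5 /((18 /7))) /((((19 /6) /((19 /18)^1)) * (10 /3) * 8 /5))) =-233954388423 /36363392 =-6433.79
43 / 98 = 0.44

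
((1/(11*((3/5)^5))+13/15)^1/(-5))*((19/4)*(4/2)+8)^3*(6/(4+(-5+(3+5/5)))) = -11665430/2673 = -4364.17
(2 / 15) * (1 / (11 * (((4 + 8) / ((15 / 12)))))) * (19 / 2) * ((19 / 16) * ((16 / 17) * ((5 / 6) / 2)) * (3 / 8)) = 1805 / 861696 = 0.00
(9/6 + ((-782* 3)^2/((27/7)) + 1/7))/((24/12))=59929421/84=713445.49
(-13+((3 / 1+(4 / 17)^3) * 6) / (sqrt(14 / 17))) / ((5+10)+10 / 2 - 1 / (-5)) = -65 / 101+222045 * sqrt(238) / 3473491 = 0.34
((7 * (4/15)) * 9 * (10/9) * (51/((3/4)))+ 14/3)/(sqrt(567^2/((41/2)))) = 91 * sqrt(82)/81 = 10.17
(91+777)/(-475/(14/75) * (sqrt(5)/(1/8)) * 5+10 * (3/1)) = -465500 * sqrt(5)/272933463 - 686/1364667315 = -0.00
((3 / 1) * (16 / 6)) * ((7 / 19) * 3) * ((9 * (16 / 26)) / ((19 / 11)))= 133056 / 4693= 28.35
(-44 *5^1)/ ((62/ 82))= -9020/ 31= -290.97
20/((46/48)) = 480/23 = 20.87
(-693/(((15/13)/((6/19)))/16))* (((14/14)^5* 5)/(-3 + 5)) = -144144/19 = -7586.53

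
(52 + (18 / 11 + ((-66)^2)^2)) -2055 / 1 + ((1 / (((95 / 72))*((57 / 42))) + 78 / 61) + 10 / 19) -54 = 22978859878643 / 1211155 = 18972683.00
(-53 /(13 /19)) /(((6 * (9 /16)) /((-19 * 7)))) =1071448 /351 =3052.56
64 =64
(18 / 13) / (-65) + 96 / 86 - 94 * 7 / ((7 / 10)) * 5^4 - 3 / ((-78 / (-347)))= -42694515293 / 72670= -587512.25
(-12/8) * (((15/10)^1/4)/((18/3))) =-0.09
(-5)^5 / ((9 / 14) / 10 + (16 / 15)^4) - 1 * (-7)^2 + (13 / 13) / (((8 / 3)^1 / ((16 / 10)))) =-22614561686 / 9630665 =-2348.18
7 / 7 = 1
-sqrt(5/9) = -sqrt(5)/3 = -0.75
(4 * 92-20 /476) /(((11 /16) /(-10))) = -7005920 /1309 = -5352.12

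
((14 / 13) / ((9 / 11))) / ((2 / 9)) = 77 / 13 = 5.92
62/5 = 12.40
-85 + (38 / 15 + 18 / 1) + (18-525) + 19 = -8287 / 15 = -552.47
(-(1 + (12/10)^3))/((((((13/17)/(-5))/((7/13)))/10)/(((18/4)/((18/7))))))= 168.08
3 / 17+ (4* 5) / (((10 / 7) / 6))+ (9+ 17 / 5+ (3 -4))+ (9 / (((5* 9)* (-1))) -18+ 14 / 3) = 20921 / 255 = 82.04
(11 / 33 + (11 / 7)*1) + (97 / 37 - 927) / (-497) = 207686 / 55167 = 3.76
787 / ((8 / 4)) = 787 / 2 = 393.50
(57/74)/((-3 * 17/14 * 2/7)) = -0.74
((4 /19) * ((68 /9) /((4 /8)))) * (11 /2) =2992 /171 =17.50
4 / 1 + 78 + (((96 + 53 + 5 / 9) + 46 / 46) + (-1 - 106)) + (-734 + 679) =635 / 9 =70.56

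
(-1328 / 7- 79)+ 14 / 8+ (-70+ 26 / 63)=-84811 / 252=-336.55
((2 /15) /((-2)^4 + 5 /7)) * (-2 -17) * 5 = -266 /351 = -0.76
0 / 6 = 0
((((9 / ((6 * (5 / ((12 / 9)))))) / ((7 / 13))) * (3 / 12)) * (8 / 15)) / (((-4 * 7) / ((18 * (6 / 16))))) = -117 / 4900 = -0.02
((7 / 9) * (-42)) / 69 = -98 / 207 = -0.47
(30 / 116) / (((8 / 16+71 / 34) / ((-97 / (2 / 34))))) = -420495 / 2552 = -164.77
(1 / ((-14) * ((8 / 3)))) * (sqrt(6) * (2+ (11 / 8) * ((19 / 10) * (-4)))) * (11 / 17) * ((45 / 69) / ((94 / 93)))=1555983 * sqrt(6) / 16465792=0.23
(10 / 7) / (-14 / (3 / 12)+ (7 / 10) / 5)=-0.03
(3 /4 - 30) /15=-1.95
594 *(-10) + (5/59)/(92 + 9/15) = -162262955/27317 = -5940.00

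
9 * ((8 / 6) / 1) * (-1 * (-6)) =72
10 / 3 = 3.33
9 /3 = 3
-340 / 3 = -113.33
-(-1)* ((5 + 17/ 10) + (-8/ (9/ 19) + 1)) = -827/ 90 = -9.19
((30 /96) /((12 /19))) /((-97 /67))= -6365 /18624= -0.34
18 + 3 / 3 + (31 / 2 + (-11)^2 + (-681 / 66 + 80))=225.18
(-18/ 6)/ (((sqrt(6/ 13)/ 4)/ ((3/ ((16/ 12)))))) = -9 * sqrt(78)/ 2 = -39.74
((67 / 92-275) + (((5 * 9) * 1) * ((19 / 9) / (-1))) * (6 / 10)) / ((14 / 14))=-30477 / 92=-331.27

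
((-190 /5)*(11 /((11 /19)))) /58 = -361 /29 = -12.45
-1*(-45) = 45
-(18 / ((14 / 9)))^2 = -6561 / 49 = -133.90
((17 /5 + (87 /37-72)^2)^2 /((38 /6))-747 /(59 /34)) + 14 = 195402857981862448 /52523362025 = 3720303.70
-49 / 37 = -1.32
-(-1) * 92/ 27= 3.41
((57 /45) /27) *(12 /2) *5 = 38 /27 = 1.41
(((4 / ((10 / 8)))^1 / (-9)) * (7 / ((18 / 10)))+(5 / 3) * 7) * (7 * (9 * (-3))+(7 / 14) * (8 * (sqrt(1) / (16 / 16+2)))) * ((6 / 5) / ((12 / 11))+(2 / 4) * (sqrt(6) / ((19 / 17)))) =-4237.84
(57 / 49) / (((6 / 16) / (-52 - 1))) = -8056 / 49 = -164.41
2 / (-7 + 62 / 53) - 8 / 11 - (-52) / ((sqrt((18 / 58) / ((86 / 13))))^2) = 11291894 / 10197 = 1107.37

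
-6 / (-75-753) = 1 / 138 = 0.01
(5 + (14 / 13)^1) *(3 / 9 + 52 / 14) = 6715 / 273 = 24.60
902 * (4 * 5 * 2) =36080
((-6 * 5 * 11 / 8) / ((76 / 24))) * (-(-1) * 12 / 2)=-1485 / 19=-78.16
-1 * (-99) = 99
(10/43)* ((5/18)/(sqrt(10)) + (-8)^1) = -80/43 + 5* sqrt(10)/774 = -1.84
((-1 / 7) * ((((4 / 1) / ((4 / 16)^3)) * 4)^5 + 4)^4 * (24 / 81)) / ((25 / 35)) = -12855504354072104892040363102567631941756995971832276949403648 / 135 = -95225958178311888089187880000000000000000000000000000000000.00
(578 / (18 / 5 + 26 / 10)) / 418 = 1445 / 6479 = 0.22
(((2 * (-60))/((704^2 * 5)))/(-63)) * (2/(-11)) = -1/7155456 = -0.00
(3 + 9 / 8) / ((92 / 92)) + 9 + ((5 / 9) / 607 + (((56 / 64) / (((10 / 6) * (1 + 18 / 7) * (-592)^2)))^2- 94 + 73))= -5283456211099529950033 / 670993058562048000000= -7.87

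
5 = 5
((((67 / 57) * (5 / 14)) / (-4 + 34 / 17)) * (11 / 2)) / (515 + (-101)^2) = -3685 / 34205472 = -0.00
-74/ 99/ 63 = -74/ 6237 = -0.01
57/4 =14.25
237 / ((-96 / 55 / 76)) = -82555 / 8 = -10319.38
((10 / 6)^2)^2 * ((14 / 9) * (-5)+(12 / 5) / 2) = -37000 / 729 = -50.75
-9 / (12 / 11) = -33 / 4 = -8.25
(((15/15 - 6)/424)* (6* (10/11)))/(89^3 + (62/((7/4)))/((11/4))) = -35/383604142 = -0.00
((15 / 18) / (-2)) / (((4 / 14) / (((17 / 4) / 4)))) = -595 / 384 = -1.55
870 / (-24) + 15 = -21.25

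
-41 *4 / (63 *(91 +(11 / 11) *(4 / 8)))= -328 / 11529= -0.03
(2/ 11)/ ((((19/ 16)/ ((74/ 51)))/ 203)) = 480704/ 10659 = 45.10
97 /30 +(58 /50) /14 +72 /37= 102217 /19425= 5.26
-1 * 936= -936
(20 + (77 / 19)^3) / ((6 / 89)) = 52840457 / 41154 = 1283.97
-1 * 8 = -8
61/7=8.71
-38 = -38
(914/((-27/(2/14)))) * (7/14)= -457/189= -2.42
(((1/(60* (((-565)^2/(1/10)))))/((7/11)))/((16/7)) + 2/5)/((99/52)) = 15935712143/75847860000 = 0.21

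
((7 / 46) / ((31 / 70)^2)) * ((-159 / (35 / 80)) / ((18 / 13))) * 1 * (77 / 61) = -1039838800 / 4044849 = -257.08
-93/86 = -1.08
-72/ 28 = -18/ 7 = -2.57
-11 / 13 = -0.85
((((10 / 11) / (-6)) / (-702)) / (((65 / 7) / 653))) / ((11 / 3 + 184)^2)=4571 / 10606416678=0.00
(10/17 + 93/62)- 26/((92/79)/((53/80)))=-12.70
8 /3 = 2.67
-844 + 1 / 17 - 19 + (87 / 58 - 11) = -872.44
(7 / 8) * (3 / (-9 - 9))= -7 / 48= -0.15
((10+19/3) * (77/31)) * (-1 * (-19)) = 71687/93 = 770.83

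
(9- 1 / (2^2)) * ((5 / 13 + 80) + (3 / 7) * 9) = 737.12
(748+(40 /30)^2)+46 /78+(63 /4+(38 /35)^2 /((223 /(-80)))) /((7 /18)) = 70679104987 /89492130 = 789.78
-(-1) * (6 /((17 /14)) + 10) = 254 /17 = 14.94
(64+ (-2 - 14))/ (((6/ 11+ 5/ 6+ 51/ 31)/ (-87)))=-8544096/ 6187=-1380.98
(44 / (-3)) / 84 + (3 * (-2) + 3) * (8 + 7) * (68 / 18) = -10721 / 63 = -170.17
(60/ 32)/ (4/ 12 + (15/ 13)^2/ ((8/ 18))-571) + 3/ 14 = 1700238/ 8058659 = 0.21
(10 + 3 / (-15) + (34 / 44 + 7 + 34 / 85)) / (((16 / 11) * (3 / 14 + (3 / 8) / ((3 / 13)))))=13839 / 2060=6.72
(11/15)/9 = 11/135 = 0.08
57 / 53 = 1.08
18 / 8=9 / 4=2.25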